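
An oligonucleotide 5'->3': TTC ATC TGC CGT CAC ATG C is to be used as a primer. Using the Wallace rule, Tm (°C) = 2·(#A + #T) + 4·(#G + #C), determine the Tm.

Counting bases: G=3, T=6, A=3, C=7
AT pairs contribute 9, GC pairs contribute 10.
Tm = 4·10 + 2·9 = 40 + 18 = 58°C

58°C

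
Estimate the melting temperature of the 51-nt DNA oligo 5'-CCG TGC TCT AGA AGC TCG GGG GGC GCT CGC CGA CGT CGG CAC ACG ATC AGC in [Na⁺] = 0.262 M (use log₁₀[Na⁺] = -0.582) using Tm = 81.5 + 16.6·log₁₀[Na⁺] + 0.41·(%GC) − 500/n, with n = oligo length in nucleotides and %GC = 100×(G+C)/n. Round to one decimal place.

91.0°C

Length n = 51. Counting bases: C=18, G=18, T=7, A=8
G+C = 36, so %GC = 36/51 × 100 = 70.588%
Salt term: 16.6 × (-0.582) = -9.661
GC term: 0.41 × 70.588 = 28.941; length term: −500/51 = −9.804
Tm = 81.5 + (-9.661) + 28.941 − 9.804 = 90.976 → 91.0°C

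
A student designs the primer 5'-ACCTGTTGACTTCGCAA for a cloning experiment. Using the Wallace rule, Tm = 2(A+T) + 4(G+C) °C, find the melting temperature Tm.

50°C

Scanning the sequence gives C=5, A=4, G=3, T=5.
AT pairs contribute 9, GC pairs contribute 8.
Tm = 2×9 + 4×8 = 50°C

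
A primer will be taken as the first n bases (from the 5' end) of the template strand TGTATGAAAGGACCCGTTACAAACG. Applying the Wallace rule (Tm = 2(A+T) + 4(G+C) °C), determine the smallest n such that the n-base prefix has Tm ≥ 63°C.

First 22 bases: TGTATGAAAGGACCCGTTACAA → Tm = 62°C (< 63°C)
First 23 bases: TGTATGAAAGGACCCGTTACAAA → Tm = 64°C (≥ 63°C)
Each additional base adds 2°C (A/T) or 4°C (G/C), so Tm is non-decreasing in n; n = 23 is the first length to reach 63°C.

n = 23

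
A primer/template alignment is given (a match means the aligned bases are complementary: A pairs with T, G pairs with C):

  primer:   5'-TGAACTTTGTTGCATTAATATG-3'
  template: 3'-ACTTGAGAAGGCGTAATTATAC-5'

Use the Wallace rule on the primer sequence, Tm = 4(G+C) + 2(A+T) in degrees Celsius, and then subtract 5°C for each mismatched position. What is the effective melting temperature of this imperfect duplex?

Primer base counts: A=6, T=10, G=4, C=2 → A+T=16, G+C=6
Perfect-match Tm = 2(16) + 4(6) = 32 + 24 = 56°C
Mismatches (positions where the bases are not complementary): 4 (at positions 7, 9, 10, 11)
Effective Tm = 56 − 4×5 = 56 − 20 = 36°C

36°C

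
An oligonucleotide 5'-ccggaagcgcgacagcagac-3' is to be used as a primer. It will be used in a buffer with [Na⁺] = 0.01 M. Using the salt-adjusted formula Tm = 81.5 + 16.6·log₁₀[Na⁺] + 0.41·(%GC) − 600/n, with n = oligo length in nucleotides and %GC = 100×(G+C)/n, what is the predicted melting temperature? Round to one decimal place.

47.0°C

Length n = 20. Base counts: C=7, T=0, A=6, G=7
G+C = 14, so %GC = 14/20 × 100 = 70%
Salt term: 16.6 × (-2) = -33.2
GC term: 0.41 × 70 = 28.7; length term: −600/20 = −30
Tm = 81.5 + (-33.2) + 28.7 − 30 = 47 → 47.0°C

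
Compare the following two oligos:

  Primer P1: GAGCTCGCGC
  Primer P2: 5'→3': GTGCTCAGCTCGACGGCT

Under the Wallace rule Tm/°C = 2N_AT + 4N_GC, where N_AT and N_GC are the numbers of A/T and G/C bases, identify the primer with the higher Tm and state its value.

Primer P1: A+T=2, G+C=8 → Tm = 2(2)+4(8) = 36°C
Primer P2: A+T=6, G+C=12 → Tm = 2(6)+4(12) = 60°C
36°C vs 60°C → primer P2 is higher.

Primer P2, 60°C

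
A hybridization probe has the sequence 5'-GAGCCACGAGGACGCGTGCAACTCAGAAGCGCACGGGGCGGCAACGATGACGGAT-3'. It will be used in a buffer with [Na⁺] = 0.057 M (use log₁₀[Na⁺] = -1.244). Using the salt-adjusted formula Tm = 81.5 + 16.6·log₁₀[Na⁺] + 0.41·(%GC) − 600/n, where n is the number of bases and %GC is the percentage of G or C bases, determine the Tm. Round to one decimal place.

76.8°C

Length n = 55. Scanning the sequence gives G=21, A=15, T=4, C=15.
G+C = 36, so %GC = 36/55 × 100 = 65.455%
Salt term: 16.6 × (-1.244) = -20.65
GC term: 0.41 × 65.455 = 26.837; length term: −600/55 = −10.909
Tm = 81.5 + (-20.65) + 26.837 − 10.909 = 76.778 → 76.8°C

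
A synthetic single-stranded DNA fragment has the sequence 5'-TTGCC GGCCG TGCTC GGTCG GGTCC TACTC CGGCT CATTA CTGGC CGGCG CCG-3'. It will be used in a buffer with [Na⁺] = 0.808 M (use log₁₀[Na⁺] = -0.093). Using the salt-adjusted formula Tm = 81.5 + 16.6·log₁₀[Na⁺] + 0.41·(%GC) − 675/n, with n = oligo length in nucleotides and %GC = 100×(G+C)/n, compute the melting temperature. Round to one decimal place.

96.6°C

Length n = 53. Counting bases: T=12, G=18, A=3, C=20
G+C = 38, so %GC = 38/53 × 100 = 71.698%
Salt term: 16.6 × (-0.093) = -1.544
GC term: 0.41 × 71.698 = 29.396; length term: −675/53 = −12.736
Tm = 81.5 + (-1.544) + 29.396 − 12.736 = 96.616 → 96.6°C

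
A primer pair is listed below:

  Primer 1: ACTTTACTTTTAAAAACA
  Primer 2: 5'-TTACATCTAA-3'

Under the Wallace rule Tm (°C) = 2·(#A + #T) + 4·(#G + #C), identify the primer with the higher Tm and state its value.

Primer 1, 42°C

Primer 1: A+T=15, G+C=3 → Tm = 2(15)+4(3) = 42°C
Primer 2: A+T=8, G+C=2 → Tm = 2(8)+4(2) = 24°C
42°C vs 24°C → primer 1 is higher.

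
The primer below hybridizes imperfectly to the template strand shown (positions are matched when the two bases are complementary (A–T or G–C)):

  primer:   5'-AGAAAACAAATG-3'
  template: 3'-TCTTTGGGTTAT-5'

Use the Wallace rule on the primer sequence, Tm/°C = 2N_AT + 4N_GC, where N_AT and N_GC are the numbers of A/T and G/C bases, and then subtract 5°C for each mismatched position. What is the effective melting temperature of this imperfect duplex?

15°C

Primer base counts: A=8, T=1, G=2, C=1 → A+T=9, G+C=3
Perfect-match Tm = 2(9) + 4(3) = 18 + 12 = 30°C
Mismatches (positions where the bases are not complementary): 3 (at positions 6, 8, 12)
Effective Tm = 30 − 3×5 = 30 − 15 = 15°C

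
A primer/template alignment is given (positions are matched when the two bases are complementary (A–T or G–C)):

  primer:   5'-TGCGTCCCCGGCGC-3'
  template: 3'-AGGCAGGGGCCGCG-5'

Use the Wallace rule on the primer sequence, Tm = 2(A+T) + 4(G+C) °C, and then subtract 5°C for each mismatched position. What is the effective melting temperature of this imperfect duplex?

47°C

Primer base counts: A=0, T=2, G=5, C=7 → A+T=2, G+C=12
Perfect-match Tm = 2(2) + 4(12) = 4 + 48 = 52°C
Mismatches (positions where the bases are not complementary): 1 (at position 2)
Effective Tm = 52 − 1×5 = 52 − 5 = 47°C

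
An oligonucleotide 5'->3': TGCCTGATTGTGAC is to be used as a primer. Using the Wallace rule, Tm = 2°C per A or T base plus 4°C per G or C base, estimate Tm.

Scanning the sequence gives A=2, T=5, G=4, C=3.
A+T = 7, G+C = 7
Tm = 2(7) + 4(7) = 14 + 28 = 42°C

42°C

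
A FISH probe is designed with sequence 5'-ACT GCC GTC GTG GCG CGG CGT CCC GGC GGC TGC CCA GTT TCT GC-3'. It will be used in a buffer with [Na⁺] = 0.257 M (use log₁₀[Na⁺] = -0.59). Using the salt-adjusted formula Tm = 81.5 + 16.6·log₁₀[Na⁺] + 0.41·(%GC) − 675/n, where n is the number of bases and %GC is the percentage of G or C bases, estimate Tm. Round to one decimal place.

87.1°C

Length n = 44. Base counts: G=16, C=17, A=2, T=9
G+C = 33, so %GC = 33/44 × 100 = 75%
Salt term: 16.6 × (-0.59) = -9.794
GC term: 0.41 × 75 = 30.75; length term: −675/44 = −15.341
Tm = 81.5 + (-9.794) + 30.75 − 15.341 = 87.115 → 87.1°C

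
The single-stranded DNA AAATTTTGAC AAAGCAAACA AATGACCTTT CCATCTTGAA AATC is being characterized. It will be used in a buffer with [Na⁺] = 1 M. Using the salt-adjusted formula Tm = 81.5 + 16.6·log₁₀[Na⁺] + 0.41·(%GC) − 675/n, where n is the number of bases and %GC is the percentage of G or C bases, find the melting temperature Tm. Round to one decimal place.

Length n = 44. Counting bases: G=4, T=12, A=19, C=9
G+C = 13, so %GC = 13/44 × 100 = 29.545%
Salt term: 16.6 × (0) = 0
GC term: 0.41 × 29.545 = 12.113; length term: −675/44 = −15.341
Tm = 81.5 + (0) + 12.113 − 15.341 = 78.272 → 78.3°C

78.3°C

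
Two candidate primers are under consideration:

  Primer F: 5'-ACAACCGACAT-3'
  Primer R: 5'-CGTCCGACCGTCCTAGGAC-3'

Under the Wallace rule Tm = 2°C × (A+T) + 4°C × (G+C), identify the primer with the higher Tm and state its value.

Primer F: A+T=6, G+C=5 → Tm = 2(6)+4(5) = 32°C
Primer R: A+T=6, G+C=13 → Tm = 2(6)+4(13) = 64°C
32°C vs 64°C → primer R is higher.

Primer R, 64°C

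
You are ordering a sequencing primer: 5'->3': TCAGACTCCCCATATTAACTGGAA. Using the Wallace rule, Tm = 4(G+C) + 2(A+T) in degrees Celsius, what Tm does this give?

68°C

C=7, T=6, G=3, A=8
AT pairs contribute 14, GC pairs contribute 10.
Tm = 4·10 + 2·14 = 40 + 28 = 68°C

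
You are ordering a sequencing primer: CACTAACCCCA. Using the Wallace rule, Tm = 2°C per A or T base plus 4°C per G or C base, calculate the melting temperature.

34°C

T=1, A=4, G=0, C=6
A+T = 5, G+C = 6
Tm = 2×5 + 4×6 = 34°C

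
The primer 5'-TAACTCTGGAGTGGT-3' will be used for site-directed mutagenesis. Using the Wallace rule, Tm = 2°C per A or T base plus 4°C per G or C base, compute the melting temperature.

Base counts: C=2, T=5, G=5, A=3
AT pairs contribute 8, GC pairs contribute 7.
Tm = 2×8 + 4×7 = 44°C

44°C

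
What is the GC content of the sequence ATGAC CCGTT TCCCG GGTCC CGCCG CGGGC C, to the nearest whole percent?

G=10, A=2, C=14, T=5
G+C = 10 + 14 = 24 out of 31 bases
%GC = 24/31 × 100 = 77.42% ≈ 77%

77%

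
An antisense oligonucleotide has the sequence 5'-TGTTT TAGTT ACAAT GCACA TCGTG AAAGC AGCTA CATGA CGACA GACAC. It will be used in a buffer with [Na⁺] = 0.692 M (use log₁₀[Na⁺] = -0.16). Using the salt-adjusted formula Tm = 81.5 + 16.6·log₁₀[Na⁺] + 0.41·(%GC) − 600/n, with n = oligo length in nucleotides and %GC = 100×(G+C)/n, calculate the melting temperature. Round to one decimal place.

84.1°C

Length n = 50. Counting bases: T=12, C=11, A=17, G=10
G+C = 21, so %GC = 21/50 × 100 = 42%
Salt term: 16.6 × (-0.16) = -2.656
GC term: 0.41 × 42 = 17.22; length term: −600/50 = −12
Tm = 81.5 + (-2.656) + 17.22 − 12 = 84.064 → 84.1°C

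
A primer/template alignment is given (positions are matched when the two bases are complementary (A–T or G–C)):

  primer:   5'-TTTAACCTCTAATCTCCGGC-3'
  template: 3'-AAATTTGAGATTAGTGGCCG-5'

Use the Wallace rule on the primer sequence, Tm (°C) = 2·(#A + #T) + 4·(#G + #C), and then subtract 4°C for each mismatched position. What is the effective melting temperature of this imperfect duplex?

50°C

Primer base counts: A=4, T=7, G=2, C=7 → A+T=11, G+C=9
Perfect-match Tm = 2(11) + 4(9) = 22 + 36 = 58°C
Mismatches (positions where the bases are not complementary): 2 (at positions 6, 15)
Effective Tm = 58 − 2×4 = 58 − 8 = 50°C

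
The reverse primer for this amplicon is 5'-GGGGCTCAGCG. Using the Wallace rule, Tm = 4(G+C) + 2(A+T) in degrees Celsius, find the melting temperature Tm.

C=3, A=1, G=6, T=1
So N_AT = 2 and N_GC = 9.
Tm = 2×2 + 4×9 = 40°C

40°C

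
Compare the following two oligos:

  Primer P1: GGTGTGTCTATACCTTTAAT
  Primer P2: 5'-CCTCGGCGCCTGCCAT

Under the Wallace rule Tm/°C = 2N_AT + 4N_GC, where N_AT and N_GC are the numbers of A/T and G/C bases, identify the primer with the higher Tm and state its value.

Primer P1: A+T=13, G+C=7 → Tm = 2(13)+4(7) = 54°C
Primer P2: A+T=4, G+C=12 → Tm = 2(4)+4(12) = 56°C
54°C vs 56°C → primer P2 is higher.

Primer P2, 56°C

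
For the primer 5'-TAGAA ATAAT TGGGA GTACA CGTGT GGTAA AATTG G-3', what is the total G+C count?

Counting bases: C=2, T=10, G=11, A=13
Total G or C: 11 + 2 = 13

13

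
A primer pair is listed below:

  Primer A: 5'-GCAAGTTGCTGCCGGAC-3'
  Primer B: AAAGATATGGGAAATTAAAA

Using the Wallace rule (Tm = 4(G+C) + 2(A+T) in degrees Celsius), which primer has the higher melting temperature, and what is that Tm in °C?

Primer A: A+T=6, G+C=11 → Tm = 2(6)+4(11) = 56°C
Primer B: A+T=16, G+C=4 → Tm = 2(16)+4(4) = 48°C
56°C vs 48°C → primer A is higher.

Primer A, 56°C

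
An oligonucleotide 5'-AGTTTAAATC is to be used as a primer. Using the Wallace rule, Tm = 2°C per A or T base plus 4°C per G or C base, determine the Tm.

24°C

Base counts: T=4, G=1, C=1, A=4
AT pairs contribute 8, GC pairs contribute 2.
Tm = 2×8 + 4×2 = 24°C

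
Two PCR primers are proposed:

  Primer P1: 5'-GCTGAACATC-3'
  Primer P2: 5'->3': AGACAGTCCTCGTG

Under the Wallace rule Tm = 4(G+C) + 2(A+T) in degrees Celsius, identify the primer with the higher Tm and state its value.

Primer P2, 44°C

Primer P1: A+T=5, G+C=5 → Tm = 2(5)+4(5) = 30°C
Primer P2: A+T=6, G+C=8 → Tm = 2(6)+4(8) = 44°C
30°C vs 44°C → primer P2 is higher.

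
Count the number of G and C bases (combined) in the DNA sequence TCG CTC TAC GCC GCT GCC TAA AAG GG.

16

Scanning the sequence gives A=5, G=7, T=5, C=9.
G+C = 7 + 9 = 16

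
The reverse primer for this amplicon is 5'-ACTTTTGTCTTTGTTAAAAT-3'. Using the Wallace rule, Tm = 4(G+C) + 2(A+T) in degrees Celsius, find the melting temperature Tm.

Base counts: T=11, C=2, A=5, G=2
So N_AT = 16 and N_GC = 4.
Tm = 4·4 + 2·16 = 16 + 32 = 48°C

48°C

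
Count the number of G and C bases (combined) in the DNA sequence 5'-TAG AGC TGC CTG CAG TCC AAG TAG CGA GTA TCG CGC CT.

22

T=8, G=11, A=8, C=11
Total G or C: 11 + 11 = 22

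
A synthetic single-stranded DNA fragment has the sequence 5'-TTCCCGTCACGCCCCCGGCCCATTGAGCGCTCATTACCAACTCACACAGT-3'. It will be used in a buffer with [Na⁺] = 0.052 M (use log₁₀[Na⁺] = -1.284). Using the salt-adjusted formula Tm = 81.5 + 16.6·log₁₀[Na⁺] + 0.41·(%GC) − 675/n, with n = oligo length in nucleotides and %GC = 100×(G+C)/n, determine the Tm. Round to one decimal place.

Length n = 50. Scanning the sequence gives C=22, T=10, G=8, A=10.
G+C = 30, so %GC = 30/50 × 100 = 60%
Salt term: 16.6 × (-1.284) = -21.314
GC term: 0.41 × 60 = 24.6; length term: −675/50 = −13.5
Tm = 81.5 + (-21.314) + 24.6 − 13.5 = 71.286 → 71.3°C

71.3°C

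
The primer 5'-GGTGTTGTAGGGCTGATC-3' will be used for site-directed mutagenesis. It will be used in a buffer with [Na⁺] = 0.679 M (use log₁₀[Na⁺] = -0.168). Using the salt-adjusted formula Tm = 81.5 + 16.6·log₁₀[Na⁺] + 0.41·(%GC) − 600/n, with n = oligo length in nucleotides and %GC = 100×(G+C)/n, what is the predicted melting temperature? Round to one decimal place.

Length n = 18. C=2, G=8, T=6, A=2
G+C = 10, so %GC = 10/18 × 100 = 55.556%
Salt term: 16.6 × (-0.168) = -2.789
GC term: 0.41 × 55.556 = 22.778; length term: −600/18 = −33.333
Tm = 81.5 + (-2.789) + 22.778 − 33.333 = 68.156 → 68.2°C

68.2°C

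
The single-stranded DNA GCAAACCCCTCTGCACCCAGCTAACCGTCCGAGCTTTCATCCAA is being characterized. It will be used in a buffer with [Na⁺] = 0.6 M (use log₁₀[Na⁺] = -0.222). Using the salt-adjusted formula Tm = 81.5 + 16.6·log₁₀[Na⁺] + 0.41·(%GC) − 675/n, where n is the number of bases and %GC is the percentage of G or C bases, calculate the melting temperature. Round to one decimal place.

Length n = 44. G=6, A=11, T=8, C=19
G+C = 25, so %GC = 25/44 × 100 = 56.818%
Salt term: 16.6 × (-0.222) = -3.685
GC term: 0.41 × 56.818 = 23.295; length term: −675/44 = −15.341
Tm = 81.5 + (-3.685) + 23.295 − 15.341 = 85.769 → 85.8°C

85.8°C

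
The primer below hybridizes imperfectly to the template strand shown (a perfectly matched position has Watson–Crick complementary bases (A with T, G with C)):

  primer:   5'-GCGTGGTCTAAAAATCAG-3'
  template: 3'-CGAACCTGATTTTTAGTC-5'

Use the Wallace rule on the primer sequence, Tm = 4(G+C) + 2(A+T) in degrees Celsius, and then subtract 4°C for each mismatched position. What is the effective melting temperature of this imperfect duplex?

Primer base counts: A=6, T=4, G=5, C=3 → A+T=10, G+C=8
Perfect-match Tm = 2(10) + 4(8) = 20 + 32 = 52°C
Mismatches (positions where the bases are not complementary): 2 (at positions 3, 7)
Effective Tm = 52 − 2×4 = 52 − 8 = 44°C

44°C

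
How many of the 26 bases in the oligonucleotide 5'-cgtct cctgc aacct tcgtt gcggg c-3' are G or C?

17

Counting bases: G=7, T=7, C=10, A=2
G+C = 7 + 10 = 17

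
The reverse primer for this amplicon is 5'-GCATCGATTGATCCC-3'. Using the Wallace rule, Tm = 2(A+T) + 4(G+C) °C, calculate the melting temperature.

Base counts: T=4, C=5, G=3, A=3
AT pairs contribute 7, GC pairs contribute 8.
Tm = 2(7) + 4(8) = 14 + 32 = 46°C

46°C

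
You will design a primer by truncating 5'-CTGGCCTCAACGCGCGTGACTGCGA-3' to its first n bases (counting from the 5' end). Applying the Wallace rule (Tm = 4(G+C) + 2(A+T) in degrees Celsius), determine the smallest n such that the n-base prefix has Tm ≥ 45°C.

n = 14

First 13 bases: CTGGCCTCAACGC → Tm = 44°C (< 45°C)
First 14 bases: CTGGCCTCAACGCG → Tm = 48°C (≥ 45°C)
Since every base adds ≥2°C, Tm only increases with n, so the threshold is first crossed at n = 14.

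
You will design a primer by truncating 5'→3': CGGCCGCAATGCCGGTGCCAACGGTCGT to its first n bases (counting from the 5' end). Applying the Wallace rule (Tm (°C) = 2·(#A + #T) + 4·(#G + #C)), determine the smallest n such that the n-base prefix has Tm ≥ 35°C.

n = 11

First 10 bases: CGGCCGCAAT → Tm = 34°C (< 35°C)
First 11 bases: CGGCCGCAATG → Tm = 38°C (≥ 35°C)
Each additional base adds 2°C (A/T) or 4°C (G/C), so Tm is non-decreasing in n; n = 11 is the first length to reach 35°C.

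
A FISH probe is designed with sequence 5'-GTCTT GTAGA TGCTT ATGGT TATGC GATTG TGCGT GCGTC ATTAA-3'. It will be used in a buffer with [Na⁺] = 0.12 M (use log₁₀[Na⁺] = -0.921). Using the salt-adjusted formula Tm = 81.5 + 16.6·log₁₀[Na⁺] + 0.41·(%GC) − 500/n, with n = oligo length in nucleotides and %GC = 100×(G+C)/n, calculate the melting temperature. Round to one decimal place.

Length n = 45. Counting bases: C=6, A=8, G=13, T=18
G+C = 19, so %GC = 19/45 × 100 = 42.222%
Salt term: 16.6 × (-0.921) = -15.289
GC term: 0.41 × 42.222 = 17.311; length term: −500/45 = −11.111
Tm = 81.5 + (-15.289) + 17.311 − 11.111 = 72.411 → 72.4°C

72.4°C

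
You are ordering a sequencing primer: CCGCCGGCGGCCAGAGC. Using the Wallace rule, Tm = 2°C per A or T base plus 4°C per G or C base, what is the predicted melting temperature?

64°C

Base counts: G=7, C=8, T=0, A=2
AT pairs contribute 2, GC pairs contribute 15.
Tm = 4·15 + 2·2 = 60 + 4 = 64°C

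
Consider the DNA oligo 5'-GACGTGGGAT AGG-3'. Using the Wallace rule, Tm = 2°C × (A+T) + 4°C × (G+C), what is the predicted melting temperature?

Counting bases: G=7, C=1, T=2, A=3
So N_AT = 5 and N_GC = 8.
Tm = 2(5) + 4(8) = 10 + 32 = 42°C

42°C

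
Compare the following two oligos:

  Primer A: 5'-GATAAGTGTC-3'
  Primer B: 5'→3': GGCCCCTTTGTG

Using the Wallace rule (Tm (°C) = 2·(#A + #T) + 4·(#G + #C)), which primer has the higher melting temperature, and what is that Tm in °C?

Primer A: A+T=6, G+C=4 → Tm = 2(6)+4(4) = 28°C
Primer B: A+T=4, G+C=8 → Tm = 2(4)+4(8) = 40°C
28°C vs 40°C → primer B is higher.

Primer B, 40°C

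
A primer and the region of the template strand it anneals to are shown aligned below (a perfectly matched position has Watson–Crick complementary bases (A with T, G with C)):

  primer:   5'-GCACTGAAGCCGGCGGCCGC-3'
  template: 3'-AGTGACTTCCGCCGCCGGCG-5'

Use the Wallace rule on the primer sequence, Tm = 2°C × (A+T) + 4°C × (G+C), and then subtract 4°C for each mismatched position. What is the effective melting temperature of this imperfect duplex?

Primer base counts: A=3, T=1, G=8, C=8 → A+T=4, G+C=16
Perfect-match Tm = 2(4) + 4(16) = 8 + 64 = 72°C
Mismatches (positions where the bases are not complementary): 2 (at positions 1, 10)
Effective Tm = 72 − 2×4 = 72 − 8 = 64°C

64°C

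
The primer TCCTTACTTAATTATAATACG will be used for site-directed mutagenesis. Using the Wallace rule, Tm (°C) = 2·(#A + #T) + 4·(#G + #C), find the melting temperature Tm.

52°C

A=7, G=1, C=4, T=9
So N_AT = 16 and N_GC = 5.
Tm = 2×16 + 4×5 = 52°C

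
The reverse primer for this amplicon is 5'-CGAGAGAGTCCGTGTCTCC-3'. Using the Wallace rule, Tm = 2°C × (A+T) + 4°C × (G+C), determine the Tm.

62°C

T=4, A=3, C=6, G=6
So N_AT = 7 and N_GC = 12.
Tm = 2(7) + 4(12) = 14 + 48 = 62°C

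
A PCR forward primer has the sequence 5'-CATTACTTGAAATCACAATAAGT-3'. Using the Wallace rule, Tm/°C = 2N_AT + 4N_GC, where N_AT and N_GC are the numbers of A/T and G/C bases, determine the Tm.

58°C

G=2, C=4, A=10, T=7
So N_AT = 17 and N_GC = 6.
Tm = 2(17) + 4(6) = 34 + 24 = 58°C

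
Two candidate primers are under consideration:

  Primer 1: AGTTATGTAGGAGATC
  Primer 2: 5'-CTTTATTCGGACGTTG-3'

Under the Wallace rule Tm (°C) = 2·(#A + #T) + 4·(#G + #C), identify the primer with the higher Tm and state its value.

Primer 2, 46°C

Primer 1: A+T=10, G+C=6 → Tm = 2(10)+4(6) = 44°C
Primer 2: A+T=9, G+C=7 → Tm = 2(9)+4(7) = 46°C
44°C vs 46°C → primer 2 is higher.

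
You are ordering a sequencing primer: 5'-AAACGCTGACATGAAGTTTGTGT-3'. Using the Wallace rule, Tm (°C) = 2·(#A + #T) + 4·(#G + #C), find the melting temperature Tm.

64°C

Counting bases: G=6, C=3, A=7, T=7
AT pairs contribute 14, GC pairs contribute 9.
Tm = 2×14 + 4×9 = 64°C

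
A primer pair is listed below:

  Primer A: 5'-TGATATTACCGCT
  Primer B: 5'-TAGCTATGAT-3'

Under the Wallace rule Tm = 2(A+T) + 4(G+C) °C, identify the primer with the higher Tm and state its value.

Primer A, 36°C

Primer A: A+T=8, G+C=5 → Tm = 2(8)+4(5) = 36°C
Primer B: A+T=7, G+C=3 → Tm = 2(7)+4(3) = 26°C
36°C vs 26°C → primer A is higher.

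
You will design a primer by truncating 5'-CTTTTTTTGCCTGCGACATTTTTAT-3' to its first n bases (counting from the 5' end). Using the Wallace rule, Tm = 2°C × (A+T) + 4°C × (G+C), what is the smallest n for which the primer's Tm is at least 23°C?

n = 10

First 9 bases: CTTTTTTTG → Tm = 22°C (< 23°C)
First 10 bases: CTTTTTTTGC → Tm = 26°C (≥ 23°C)
Each additional base adds 2°C (A/T) or 4°C (G/C), so Tm is non-decreasing in n; n = 10 is the first length to reach 23°C.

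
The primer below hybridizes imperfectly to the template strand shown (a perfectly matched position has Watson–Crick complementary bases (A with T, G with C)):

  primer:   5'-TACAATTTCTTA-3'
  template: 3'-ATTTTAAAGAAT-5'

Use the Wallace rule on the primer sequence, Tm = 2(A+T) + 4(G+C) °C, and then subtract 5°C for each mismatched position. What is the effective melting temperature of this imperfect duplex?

Primer base counts: A=4, T=6, G=0, C=2 → A+T=10, G+C=2
Perfect-match Tm = 2(10) + 4(2) = 20 + 8 = 28°C
Mismatches (positions where the bases are not complementary): 1 (at position 3)
Effective Tm = 28 − 1×5 = 28 − 5 = 23°C

23°C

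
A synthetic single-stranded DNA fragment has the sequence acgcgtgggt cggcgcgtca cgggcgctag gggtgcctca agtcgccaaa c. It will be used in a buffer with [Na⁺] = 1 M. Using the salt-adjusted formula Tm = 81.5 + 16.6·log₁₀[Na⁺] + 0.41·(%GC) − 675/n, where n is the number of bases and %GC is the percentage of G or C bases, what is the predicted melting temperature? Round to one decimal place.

97.2°C

Length n = 51. Base counts: T=7, A=8, C=16, G=20
G+C = 36, so %GC = 36/51 × 100 = 70.588%
Salt term: 16.6 × (0) = 0
GC term: 0.41 × 70.588 = 28.941; length term: −675/51 = −13.235
Tm = 81.5 + (0) + 28.941 − 13.235 = 97.206 → 97.2°C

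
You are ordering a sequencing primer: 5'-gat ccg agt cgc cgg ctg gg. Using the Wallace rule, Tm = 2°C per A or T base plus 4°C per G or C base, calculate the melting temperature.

Counting bases: T=3, A=2, G=9, C=6
A+T = 5, G+C = 15
Tm = 4·15 + 2·5 = 60 + 10 = 70°C

70°C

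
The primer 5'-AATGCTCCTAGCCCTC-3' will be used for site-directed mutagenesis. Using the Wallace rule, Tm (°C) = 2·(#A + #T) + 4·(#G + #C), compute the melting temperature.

Scanning the sequence gives A=3, T=4, C=7, G=2.
So N_AT = 7 and N_GC = 9.
Tm = 4·9 + 2·7 = 36 + 14 = 50°C

50°C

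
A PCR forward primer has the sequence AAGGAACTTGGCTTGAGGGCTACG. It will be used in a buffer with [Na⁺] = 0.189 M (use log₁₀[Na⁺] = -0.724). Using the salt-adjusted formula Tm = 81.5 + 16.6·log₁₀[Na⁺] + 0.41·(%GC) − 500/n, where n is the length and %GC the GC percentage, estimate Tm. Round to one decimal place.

Length n = 24. Counting bases: A=6, C=4, T=5, G=9
G+C = 13, so %GC = 13/24 × 100 = 54.167%
Salt term: 16.6 × (-0.724) = -12.018
GC term: 0.41 × 54.167 = 22.208; length term: −500/24 = −20.833
Tm = 81.5 + (-12.018) + 22.208 − 20.833 = 70.857 → 70.9°C

70.9°C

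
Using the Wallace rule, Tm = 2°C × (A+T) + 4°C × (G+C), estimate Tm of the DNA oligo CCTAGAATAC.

Counting bases: C=3, A=4, T=2, G=1
So N_AT = 6 and N_GC = 4.
Tm = 2(6) + 4(4) = 12 + 16 = 28°C

28°C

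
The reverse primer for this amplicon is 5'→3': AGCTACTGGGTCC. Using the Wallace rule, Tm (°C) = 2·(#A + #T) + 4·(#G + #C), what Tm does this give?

Scanning the sequence gives G=4, A=2, C=4, T=3.
AT pairs contribute 5, GC pairs contribute 8.
Tm = 2(5) + 4(8) = 10 + 32 = 42°C

42°C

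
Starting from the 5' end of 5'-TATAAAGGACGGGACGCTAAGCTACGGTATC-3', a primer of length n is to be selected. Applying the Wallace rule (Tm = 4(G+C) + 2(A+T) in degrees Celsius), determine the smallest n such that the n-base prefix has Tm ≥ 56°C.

n = 19

First 18 bases: TATAAAGGACGGGACGCT → Tm = 54°C (< 56°C)
First 19 bases: TATAAAGGACGGGACGCTA → Tm = 56°C (≥ 56°C)
Each additional base adds 2°C (A/T) or 4°C (G/C), so Tm is non-decreasing in n; n = 19 is the first length to reach 56°C.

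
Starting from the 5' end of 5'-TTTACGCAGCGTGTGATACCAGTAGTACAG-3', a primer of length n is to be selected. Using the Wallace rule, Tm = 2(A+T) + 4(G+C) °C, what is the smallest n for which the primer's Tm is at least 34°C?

n = 11

First 10 bases: TTTACGCAGC → Tm = 30°C (< 34°C)
First 11 bases: TTTACGCAGCG → Tm = 34°C (≥ 34°C)
Since every base adds ≥2°C, Tm only increases with n, so the threshold is first crossed at n = 11.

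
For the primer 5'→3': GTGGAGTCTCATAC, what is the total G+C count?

7

Base counts: C=3, G=4, A=3, T=4
Total G or C: 4 + 3 = 7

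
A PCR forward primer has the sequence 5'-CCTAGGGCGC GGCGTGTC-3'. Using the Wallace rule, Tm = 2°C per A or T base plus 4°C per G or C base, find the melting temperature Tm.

64°C

Base counts: A=1, T=3, G=8, C=6
AT pairs contribute 4, GC pairs contribute 14.
Tm = 2(4) + 4(14) = 8 + 56 = 64°C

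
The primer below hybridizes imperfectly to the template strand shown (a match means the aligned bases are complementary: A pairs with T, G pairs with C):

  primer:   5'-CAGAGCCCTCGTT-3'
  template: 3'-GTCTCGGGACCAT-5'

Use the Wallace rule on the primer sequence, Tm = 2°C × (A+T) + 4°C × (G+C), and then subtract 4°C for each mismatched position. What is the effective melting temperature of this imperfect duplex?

34°C

Primer base counts: A=2, T=3, G=3, C=5 → A+T=5, G+C=8
Perfect-match Tm = 2(5) + 4(8) = 10 + 32 = 42°C
Mismatches (positions where the bases are not complementary): 2 (at positions 10, 13)
Effective Tm = 42 − 2×4 = 42 − 8 = 34°C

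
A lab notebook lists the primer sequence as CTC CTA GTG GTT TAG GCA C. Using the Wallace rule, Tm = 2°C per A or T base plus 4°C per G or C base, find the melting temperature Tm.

Counting bases: A=3, T=6, C=5, G=5
A+T = 9, G+C = 10
Tm = 2(9) + 4(10) = 18 + 40 = 58°C

58°C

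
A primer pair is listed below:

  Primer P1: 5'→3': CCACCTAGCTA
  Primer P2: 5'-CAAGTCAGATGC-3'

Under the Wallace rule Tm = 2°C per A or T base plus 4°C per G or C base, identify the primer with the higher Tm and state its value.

Primer P2, 36°C

Primer P1: A+T=5, G+C=6 → Tm = 2(5)+4(6) = 34°C
Primer P2: A+T=6, G+C=6 → Tm = 2(6)+4(6) = 36°C
34°C vs 36°C → primer P2 is higher.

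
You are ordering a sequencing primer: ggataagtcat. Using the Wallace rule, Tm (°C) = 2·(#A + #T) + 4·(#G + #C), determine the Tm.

30°C

C=1, G=3, A=4, T=3
AT pairs contribute 7, GC pairs contribute 4.
Tm = 2×7 + 4×4 = 30°C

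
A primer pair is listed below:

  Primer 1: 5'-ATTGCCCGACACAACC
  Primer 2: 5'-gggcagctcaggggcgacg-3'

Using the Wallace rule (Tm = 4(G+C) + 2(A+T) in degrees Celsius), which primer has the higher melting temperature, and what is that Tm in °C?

Primer 1: A+T=7, G+C=9 → Tm = 2(7)+4(9) = 50°C
Primer 2: A+T=4, G+C=15 → Tm = 2(4)+4(15) = 68°C
50°C vs 68°C → primer 2 is higher.

Primer 2, 68°C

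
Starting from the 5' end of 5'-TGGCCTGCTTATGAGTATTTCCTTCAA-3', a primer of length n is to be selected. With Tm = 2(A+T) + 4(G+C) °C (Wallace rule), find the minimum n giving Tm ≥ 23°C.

First 6 bases: TGGCCT → Tm = 20°C (< 23°C)
First 7 bases: TGGCCTG → Tm = 24°C (≥ 23°C)
Each additional base adds 2°C (A/T) or 4°C (G/C), so Tm is non-decreasing in n; n = 7 is the first length to reach 23°C.

n = 7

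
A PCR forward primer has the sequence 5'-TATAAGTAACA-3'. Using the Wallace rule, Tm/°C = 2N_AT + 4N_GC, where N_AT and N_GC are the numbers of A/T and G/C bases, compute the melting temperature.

Base counts: T=3, A=6, C=1, G=1
A+T = 9, G+C = 2
Tm = 2×9 + 4×2 = 26°C

26°C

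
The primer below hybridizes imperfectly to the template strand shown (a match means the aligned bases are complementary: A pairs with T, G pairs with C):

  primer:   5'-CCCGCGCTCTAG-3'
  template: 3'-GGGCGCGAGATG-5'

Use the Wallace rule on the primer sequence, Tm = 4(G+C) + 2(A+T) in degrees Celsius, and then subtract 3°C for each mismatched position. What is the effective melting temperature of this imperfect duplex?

39°C

Primer base counts: A=1, T=2, G=3, C=6 → A+T=3, G+C=9
Perfect-match Tm = 2(3) + 4(9) = 6 + 36 = 42°C
Mismatches (positions where the bases are not complementary): 1 (at position 12)
Effective Tm = 42 − 1×3 = 42 − 3 = 39°C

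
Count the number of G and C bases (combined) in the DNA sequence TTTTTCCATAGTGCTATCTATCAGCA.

9

C=6, A=6, G=3, T=11
G+C = 3 + 6 = 9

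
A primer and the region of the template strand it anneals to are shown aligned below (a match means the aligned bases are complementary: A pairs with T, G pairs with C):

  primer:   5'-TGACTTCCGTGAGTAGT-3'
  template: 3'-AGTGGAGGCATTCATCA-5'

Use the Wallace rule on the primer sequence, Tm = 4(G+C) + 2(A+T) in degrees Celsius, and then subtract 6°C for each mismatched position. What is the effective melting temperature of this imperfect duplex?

32°C

Primer base counts: A=3, T=6, G=5, C=3 → A+T=9, G+C=8
Perfect-match Tm = 2(9) + 4(8) = 18 + 32 = 50°C
Mismatches (positions where the bases are not complementary): 3 (at positions 2, 5, 11)
Effective Tm = 50 − 3×6 = 50 − 18 = 32°C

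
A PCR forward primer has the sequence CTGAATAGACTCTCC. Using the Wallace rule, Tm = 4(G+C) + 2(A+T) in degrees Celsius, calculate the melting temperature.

Scanning the sequence gives T=4, A=4, C=5, G=2.
So N_AT = 8 and N_GC = 7.
Tm = 4·7 + 2·8 = 28 + 16 = 44°C

44°C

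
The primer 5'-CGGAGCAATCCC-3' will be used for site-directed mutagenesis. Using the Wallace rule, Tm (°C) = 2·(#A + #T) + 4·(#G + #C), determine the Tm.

40°C

Scanning the sequence gives A=3, C=5, T=1, G=3.
AT pairs contribute 4, GC pairs contribute 8.
Tm = 2(4) + 4(8) = 8 + 32 = 40°C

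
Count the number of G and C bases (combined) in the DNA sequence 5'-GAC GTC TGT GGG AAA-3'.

8

Counting bases: C=2, G=6, T=3, A=4
G+C = 6 + 2 = 8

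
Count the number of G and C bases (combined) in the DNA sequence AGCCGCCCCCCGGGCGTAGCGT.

18

Counting bases: G=8, A=2, T=2, C=10
G+C = 8 + 10 = 18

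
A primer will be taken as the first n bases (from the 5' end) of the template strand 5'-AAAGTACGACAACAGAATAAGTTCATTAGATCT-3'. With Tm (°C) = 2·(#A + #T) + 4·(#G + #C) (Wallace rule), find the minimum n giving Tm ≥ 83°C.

n = 32

First 31 bases: AAAGTACGACAACAGAATAAGTTCATTAGAT → Tm = 80°C (< 83°C)
First 32 bases: AAAGTACGACAACAGAATAAGTTCATTAGATC → Tm = 84°C (≥ 83°C)
Since every base adds ≥2°C, Tm only increases with n, so the threshold is first crossed at n = 32.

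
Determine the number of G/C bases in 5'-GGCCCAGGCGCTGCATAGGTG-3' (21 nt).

15

Scanning the sequence gives G=9, A=3, C=6, T=3.
Total G or C: 9 + 6 = 15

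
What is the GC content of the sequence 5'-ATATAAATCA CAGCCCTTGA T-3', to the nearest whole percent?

Counting bases: C=5, A=8, G=2, T=6
G+C = 2 + 5 = 7 out of 21 bases
%GC = 7/21 × 100 = 33.33% ≈ 33%

33%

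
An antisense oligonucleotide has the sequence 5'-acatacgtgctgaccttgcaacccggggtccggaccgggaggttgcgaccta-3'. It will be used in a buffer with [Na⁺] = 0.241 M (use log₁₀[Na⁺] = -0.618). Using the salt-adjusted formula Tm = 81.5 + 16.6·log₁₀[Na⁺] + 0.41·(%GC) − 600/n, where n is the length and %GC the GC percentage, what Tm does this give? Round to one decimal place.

85.7°C

Length n = 52. Scanning the sequence gives C=16, T=9, A=10, G=17.
G+C = 33, so %GC = 33/52 × 100 = 63.462%
Salt term: 16.6 × (-0.618) = -10.259
GC term: 0.41 × 63.462 = 26.019; length term: −600/52 = −11.538
Tm = 81.5 + (-10.259) + 26.019 − 11.538 = 85.722 → 85.7°C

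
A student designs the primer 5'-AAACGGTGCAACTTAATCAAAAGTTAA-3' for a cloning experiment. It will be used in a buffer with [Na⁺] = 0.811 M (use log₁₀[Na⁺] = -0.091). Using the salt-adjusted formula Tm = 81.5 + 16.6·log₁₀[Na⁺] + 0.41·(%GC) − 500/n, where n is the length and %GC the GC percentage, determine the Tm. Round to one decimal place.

73.6°C

Length n = 27. Counting bases: A=13, G=4, T=6, C=4
G+C = 8, so %GC = 8/27 × 100 = 29.63%
Salt term: 16.6 × (-0.091) = -1.511
GC term: 0.41 × 29.63 = 12.148; length term: −500/27 = −18.519
Tm = 81.5 + (-1.511) + 12.148 − 18.519 = 73.618 → 73.6°C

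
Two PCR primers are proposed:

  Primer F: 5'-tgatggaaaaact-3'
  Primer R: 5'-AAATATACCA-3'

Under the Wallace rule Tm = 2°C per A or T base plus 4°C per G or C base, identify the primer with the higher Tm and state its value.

Primer F: A+T=9, G+C=4 → Tm = 2(9)+4(4) = 34°C
Primer R: A+T=8, G+C=2 → Tm = 2(8)+4(2) = 24°C
34°C vs 24°C → primer F is higher.

Primer F, 34°C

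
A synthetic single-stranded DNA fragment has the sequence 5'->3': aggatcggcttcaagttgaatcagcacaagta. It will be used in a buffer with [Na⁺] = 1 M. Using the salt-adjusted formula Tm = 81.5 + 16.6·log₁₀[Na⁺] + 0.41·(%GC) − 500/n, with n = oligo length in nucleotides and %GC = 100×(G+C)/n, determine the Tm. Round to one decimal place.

Length n = 32. Counting bases: A=11, C=6, G=8, T=7
G+C = 14, so %GC = 14/32 × 100 = 43.75%
Salt term: 16.6 × (0) = 0
GC term: 0.41 × 43.75 = 17.938; length term: −500/32 = −15.625
Tm = 81.5 + (0) + 17.938 − 15.625 = 83.813 → 83.8°C

83.8°C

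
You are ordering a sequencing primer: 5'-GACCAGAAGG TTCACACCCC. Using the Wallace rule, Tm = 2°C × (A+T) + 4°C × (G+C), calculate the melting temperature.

T=2, G=4, A=6, C=8
AT pairs contribute 8, GC pairs contribute 12.
Tm = 2×8 + 4×12 = 64°C

64°C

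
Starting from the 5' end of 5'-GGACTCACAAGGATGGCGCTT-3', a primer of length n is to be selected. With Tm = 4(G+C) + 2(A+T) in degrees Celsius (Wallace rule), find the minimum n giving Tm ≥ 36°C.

n = 12

First 11 bases: GGACTCACAAG → Tm = 34°C (< 36°C)
First 12 bases: GGACTCACAAGG → Tm = 38°C (≥ 36°C)
Each additional base adds 2°C (A/T) or 4°C (G/C), so Tm is non-decreasing in n; n = 12 is the first length to reach 36°C.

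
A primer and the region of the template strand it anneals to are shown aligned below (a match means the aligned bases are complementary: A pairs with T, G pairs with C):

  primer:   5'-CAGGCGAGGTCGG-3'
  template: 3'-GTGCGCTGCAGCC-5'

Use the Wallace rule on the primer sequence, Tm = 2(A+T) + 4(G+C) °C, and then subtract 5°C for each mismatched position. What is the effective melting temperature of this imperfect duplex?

Primer base counts: A=2, T=1, G=7, C=3 → A+T=3, G+C=10
Perfect-match Tm = 2(3) + 4(10) = 6 + 40 = 46°C
Mismatches (positions where the bases are not complementary): 2 (at positions 3, 8)
Effective Tm = 46 − 2×5 = 46 − 10 = 36°C

36°C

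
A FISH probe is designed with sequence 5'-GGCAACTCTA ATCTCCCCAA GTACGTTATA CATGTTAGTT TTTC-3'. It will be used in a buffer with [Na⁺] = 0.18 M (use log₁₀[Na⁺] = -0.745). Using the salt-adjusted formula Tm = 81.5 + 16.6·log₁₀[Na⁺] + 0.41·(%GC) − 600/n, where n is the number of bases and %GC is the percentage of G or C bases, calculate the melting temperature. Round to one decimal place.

71.3°C

Length n = 44. Counting bases: A=11, G=6, C=11, T=16
G+C = 17, so %GC = 17/44 × 100 = 38.636%
Salt term: 16.6 × (-0.745) = -12.367
GC term: 0.41 × 38.636 = 15.841; length term: −600/44 = −13.636
Tm = 81.5 + (-12.367) + 15.841 − 13.636 = 71.338 → 71.3°C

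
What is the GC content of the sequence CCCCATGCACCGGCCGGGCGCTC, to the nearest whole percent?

83%

C=12, T=2, G=7, A=2
G+C = 7 + 12 = 19 out of 23 bases
%GC = 19/23 × 100 = 82.61% ≈ 83%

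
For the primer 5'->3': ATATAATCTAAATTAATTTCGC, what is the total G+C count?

C=3, A=9, T=9, G=1
Total G or C: 1 + 3 = 4

4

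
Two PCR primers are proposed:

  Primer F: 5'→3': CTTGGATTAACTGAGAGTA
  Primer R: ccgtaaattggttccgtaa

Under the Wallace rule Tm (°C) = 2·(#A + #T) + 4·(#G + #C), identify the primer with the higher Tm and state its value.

Primer R, 54°C

Primer F: A+T=12, G+C=7 → Tm = 2(12)+4(7) = 52°C
Primer R: A+T=11, G+C=8 → Tm = 2(11)+4(8) = 54°C
52°C vs 54°C → primer R is higher.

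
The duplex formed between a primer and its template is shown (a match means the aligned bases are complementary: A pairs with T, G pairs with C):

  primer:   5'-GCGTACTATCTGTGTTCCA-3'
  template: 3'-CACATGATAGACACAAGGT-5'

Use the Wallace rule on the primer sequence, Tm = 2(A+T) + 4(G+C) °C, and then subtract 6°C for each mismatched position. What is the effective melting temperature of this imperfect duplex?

50°C

Primer base counts: A=3, T=7, G=4, C=5 → A+T=10, G+C=9
Perfect-match Tm = 2(10) + 4(9) = 20 + 36 = 56°C
Mismatches (positions where the bases are not complementary): 1 (at position 2)
Effective Tm = 56 − 1×6 = 56 − 6 = 50°C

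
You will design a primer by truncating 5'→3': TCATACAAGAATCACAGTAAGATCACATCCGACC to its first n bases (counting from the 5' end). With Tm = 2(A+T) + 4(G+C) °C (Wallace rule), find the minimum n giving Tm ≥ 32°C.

First 12 bases: TCATACAAGAAT → Tm = 30°C (< 32°C)
First 13 bases: TCATACAAGAATC → Tm = 34°C (≥ 32°C)
Each additional base adds 2°C (A/T) or 4°C (G/C), so Tm is non-decreasing in n; n = 13 is the first length to reach 32°C.

n = 13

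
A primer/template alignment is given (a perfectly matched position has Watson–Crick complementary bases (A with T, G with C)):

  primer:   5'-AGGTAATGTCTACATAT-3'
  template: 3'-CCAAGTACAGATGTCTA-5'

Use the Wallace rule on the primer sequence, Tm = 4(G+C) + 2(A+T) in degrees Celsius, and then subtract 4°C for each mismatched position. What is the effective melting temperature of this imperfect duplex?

Primer base counts: A=6, T=6, G=3, C=2 → A+T=12, G+C=5
Perfect-match Tm = 2(12) + 4(5) = 24 + 20 = 44°C
Mismatches (positions where the bases are not complementary): 4 (at positions 1, 3, 5, 15)
Effective Tm = 44 − 4×4 = 44 − 16 = 28°C

28°C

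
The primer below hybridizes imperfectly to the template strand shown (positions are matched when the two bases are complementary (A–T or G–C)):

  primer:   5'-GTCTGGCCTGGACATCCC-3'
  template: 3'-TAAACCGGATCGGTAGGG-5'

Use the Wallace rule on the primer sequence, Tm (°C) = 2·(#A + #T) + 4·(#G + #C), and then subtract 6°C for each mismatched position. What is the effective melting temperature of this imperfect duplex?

Primer base counts: A=2, T=4, G=5, C=7 → A+T=6, G+C=12
Perfect-match Tm = 2(6) + 4(12) = 12 + 48 = 60°C
Mismatches (positions where the bases are not complementary): 4 (at positions 1, 3, 10, 12)
Effective Tm = 60 − 4×6 = 60 − 24 = 36°C

36°C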